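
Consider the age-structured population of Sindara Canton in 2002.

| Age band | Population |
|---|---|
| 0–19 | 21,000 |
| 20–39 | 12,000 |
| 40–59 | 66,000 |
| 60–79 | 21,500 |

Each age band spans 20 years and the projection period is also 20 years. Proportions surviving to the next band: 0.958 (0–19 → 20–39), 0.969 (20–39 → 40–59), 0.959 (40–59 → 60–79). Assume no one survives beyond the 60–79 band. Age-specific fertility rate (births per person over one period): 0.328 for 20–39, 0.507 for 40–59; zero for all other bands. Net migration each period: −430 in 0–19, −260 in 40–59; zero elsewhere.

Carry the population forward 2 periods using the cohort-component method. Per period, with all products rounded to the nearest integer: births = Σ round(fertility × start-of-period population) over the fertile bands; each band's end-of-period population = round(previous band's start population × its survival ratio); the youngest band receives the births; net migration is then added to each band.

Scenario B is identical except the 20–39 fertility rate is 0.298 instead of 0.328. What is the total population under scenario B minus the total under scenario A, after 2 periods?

[period 1]
Births: 12000 × 0.328 = 3936  |  66000 × 0.507 = 33462 → total 37398
20–39: 21000 × 0.958 = 20118
40–59: 12000 × 0.969 = 11628
60–79: 66000 × 0.959 = 63294
Net migration: 0–19 − 430 → 36968; 40–59 − 260 → 11368
Population now: 0–19=36968, 20–39=20118, 40–59=11368, 60–79=63294
[period 2]
Births: 20118 × 0.328 = 6599  |  11368 × 0.507 = 5764 → total 12363
20–39: 36968 × 0.958 = 35415
40–59: 20118 × 0.969 = 19494
60–79: 11368 × 0.959 = 10902
Net migration: 0–19 − 430 → 11933; 40–59 − 260 → 19234
Population now: 0–19=11933, 20–39=35415, 40–59=19234, 60–79=10902
Scenario A total after 2 periods: 77484
Scenario B projection —
[period 1]
Births: 12000 × 0.298 = 3576  |  66000 × 0.507 = 33462 → total 37038
20–39: 21000 × 0.958 = 20118
40–59: 12000 × 0.969 = 11628
60–79: 66000 × 0.959 = 63294
Net migration: 0–19 − 430 → 36608; 40–59 − 260 → 11368
Population now: 0–19=36608, 20–39=20118, 40–59=11368, 60–79=63294
[period 2]
Births: 20118 × 0.298 = 5995  |  11368 × 0.507 = 5764 → total 11759
20–39: 36608 × 0.958 = 35070
40–59: 20118 × 0.969 = 19494
60–79: 11368 × 0.959 = 10902
Net migration: 0–19 − 430 → 11329; 40–59 − 260 → 19234
Population now: 0–19=11329, 20–39=35070, 40–59=19234, 60–79=10902
Scenario B total after 2 periods: 76535
Difference B − A = 76535 − 77484 = -949

-949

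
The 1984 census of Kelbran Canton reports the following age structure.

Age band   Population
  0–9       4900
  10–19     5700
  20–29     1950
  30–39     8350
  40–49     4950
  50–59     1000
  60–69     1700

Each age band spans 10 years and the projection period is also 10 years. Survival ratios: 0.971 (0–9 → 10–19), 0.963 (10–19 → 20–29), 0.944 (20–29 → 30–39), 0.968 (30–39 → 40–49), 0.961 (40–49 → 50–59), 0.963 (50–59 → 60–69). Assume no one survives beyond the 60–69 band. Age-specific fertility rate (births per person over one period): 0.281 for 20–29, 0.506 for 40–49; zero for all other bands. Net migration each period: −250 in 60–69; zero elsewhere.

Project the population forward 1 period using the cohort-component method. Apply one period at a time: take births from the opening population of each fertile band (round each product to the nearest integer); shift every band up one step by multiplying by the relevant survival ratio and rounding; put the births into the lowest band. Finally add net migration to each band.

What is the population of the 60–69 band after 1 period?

713

— Period 1 —
Births: 1950 × 0.281 = 548, 4950 × 0.506 = 2505 → total 3053
10–19: 4900 × 0.971 = 4758
20–29: 5700 × 0.963 = 5489
30–39: 1950 × 0.944 = 1841
40–49: 8350 × 0.968 = 8083
50–59: 4950 × 0.961 = 4757
60–69: 1000 × 0.963 = 963
Net migration: 60–69 − 250 → 713
→ [3053, 4758, 5489, 1841, 8083, 4757, 713]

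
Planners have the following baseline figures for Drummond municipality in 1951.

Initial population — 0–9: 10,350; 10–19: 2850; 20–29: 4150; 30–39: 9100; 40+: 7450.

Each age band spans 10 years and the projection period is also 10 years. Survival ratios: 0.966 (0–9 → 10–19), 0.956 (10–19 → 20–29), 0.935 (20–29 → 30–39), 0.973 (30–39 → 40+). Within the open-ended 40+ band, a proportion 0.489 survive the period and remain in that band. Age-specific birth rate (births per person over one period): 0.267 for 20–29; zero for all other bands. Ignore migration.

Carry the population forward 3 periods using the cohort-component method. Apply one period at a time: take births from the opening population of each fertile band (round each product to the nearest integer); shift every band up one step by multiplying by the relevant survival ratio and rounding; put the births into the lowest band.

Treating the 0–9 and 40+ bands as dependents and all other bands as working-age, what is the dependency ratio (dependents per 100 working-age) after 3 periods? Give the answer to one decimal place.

92.5

Call the bands 1 to 5, youngest first.
Period 1:
Births: 4150 × 0.267 = 1108
Band 2: 10350 × 0.966 = 9998
Band 3: 2850 × 0.956 = 2725
Band 4: 4150 × 0.935 = 3880
Band 5: 9100 × 0.973 + 7450 × 0.489 = 8854 + 3643 = 12497
End of period: [1108, 9998, 2725, 3880, 12497]
Period 2:
Births: 2725 × 0.267 = 728
Band 2: 1108 × 0.966 = 1070
Band 3: 9998 × 0.956 = 9558
Band 4: 2725 × 0.935 = 2548
Band 5: 3880 × 0.973 + 12497 × 0.489 = 3775 + 6111 = 9886
End of period: [728, 1070, 9558, 2548, 9886]
Period 3:
Births: 9558 × 0.267 = 2552
Band 2: 728 × 0.966 = 703
Band 3: 1070 × 0.956 = 1023
Band 4: 9558 × 0.935 = 8937
Band 5: 2548 × 0.973 + 9886 × 0.489 = 2479 + 4834 = 7313
End of period: [2552, 703, 1023, 8937, 7313]
Dependents (band 0–9 + band 40+) = 2552 + 7313 = 9865; working-age = 10663; ratio = 9865/10663 × 100 = 92.5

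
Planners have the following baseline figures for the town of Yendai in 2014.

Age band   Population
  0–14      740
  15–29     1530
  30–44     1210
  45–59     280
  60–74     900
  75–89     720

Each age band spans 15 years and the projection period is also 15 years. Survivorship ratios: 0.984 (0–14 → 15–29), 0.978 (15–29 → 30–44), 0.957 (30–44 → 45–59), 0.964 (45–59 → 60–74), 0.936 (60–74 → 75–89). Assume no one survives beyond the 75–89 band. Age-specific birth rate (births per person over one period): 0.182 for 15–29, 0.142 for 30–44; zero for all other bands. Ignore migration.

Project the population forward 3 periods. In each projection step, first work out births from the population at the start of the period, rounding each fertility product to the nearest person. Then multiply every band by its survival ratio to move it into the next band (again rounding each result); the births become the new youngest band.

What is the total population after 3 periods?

4059

Period 1:
Births: 1530 × 0.182 = 278 ; 1210 × 0.142 = 172 → total 450
15–29: 740 × 0.984 = 728
30–44: 1530 × 0.978 = 1496
45–59: 1210 × 0.957 = 1158
60–74: 280 × 0.964 = 270
75–89: 900 × 0.936 = 842
Giving 450 / 728 / 1496 / 1158 / 270 / 842.
Period 2:
Births: 728 × 0.182 = 132 ; 1496 × 0.142 = 212 → total 344
15–29: 450 × 0.984 = 443
30–44: 728 × 0.978 = 712
45–59: 1496 × 0.957 = 1432
60–74: 1158 × 0.964 = 1116
75–89: 270 × 0.936 = 253
Giving 344 / 443 / 712 / 1432 / 1116 / 253.
Period 3:
Births: 443 × 0.182 = 81 ; 712 × 0.142 = 101 → total 182
15–29: 344 × 0.984 = 338
30–44: 443 × 0.978 = 433
45–59: 712 × 0.957 = 681
60–74: 1432 × 0.964 = 1380
75–89: 1116 × 0.936 = 1045
Giving 182 / 338 / 433 / 681 / 1380 / 1045.
Total after period 3: 182 + 338 + 433 + 681 + 1380 + 1045 = 4059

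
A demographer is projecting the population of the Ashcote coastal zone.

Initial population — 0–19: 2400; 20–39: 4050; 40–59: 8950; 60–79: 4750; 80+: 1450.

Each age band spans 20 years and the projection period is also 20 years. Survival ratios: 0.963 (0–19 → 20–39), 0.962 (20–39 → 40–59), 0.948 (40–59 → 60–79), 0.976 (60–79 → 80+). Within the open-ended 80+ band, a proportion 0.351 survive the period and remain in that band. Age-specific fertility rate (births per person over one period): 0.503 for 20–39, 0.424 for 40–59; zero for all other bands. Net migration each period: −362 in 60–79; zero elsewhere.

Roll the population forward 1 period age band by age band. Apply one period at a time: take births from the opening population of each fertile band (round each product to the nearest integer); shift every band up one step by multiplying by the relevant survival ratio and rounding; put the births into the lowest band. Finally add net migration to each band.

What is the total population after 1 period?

25307

(Bands numbered youngest = 1 to oldest = 5.)
After projecting period 1:
Births: 4050 × 0.503 = 2037, 8950 × 0.424 = 3795 → total 5832
Band 2: 2400 × 0.963 = 2311
Band 3: 4050 × 0.962 = 3896
Band 4: 8950 × 0.948 = 8485
Band 5: 4750 × 0.976 + 1450 × 0.351 = 4636 + 509 = 5145
Net migration: Band 4 − 362 → 8123
→ [5832, 2311, 3896, 8123, 5145]
Total after period 1: 5832 + 2311 + 3896 + 8123 + 5145 = 25307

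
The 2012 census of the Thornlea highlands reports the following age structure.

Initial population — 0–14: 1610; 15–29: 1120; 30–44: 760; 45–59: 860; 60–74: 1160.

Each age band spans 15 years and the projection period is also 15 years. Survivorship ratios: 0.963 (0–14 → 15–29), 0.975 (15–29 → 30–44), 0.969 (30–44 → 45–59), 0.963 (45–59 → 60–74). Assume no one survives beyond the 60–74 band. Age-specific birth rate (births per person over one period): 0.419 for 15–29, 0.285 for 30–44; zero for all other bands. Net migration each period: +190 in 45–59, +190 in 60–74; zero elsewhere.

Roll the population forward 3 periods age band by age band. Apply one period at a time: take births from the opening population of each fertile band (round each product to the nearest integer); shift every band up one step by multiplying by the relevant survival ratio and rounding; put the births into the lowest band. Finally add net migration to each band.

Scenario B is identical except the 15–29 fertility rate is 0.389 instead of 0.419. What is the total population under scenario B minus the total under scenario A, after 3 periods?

-107

[period 1]
Births: 1120 × 0.419 = 469 ; 760 × 0.285 = 217 → 686
15–29: 1610 × 0.963 = 1550
30–44: 1120 × 0.975 = 1092
45–59: 760 × 0.969 = 736
60–74: 860 × 0.963 = 828
Net migration: 45–59 + 190 → 926; 60–74 + 190 → 1018
→ [686, 1550, 1092, 926, 1018]
[period 2]
Births: 1550 × 0.419 = 649 ; 1092 × 0.285 = 311 → 960
15–29: 686 × 0.963 = 661
30–44: 1550 × 0.975 = 1511
45–59: 1092 × 0.969 = 1058
60–74: 926 × 0.963 = 892
Net migration: 45–59 + 190 → 1248; 60–74 + 190 → 1082
→ [960, 661, 1511, 1248, 1082]
[period 3]
Births: 661 × 0.419 = 277 ; 1511 × 0.285 = 431 → 708
15–29: 960 × 0.963 = 924
30–44: 661 × 0.975 = 644
45–59: 1511 × 0.969 = 1464
60–74: 1248 × 0.963 = 1202
Net migration: 45–59 + 190 → 1654; 60–74 + 190 → 1392
→ [708, 924, 644, 1654, 1392]
Scenario A total after 3 periods: 5322
Scenario B projection —
[period 1]
Births: 1120 × 0.389 = 436 ; 760 × 0.285 = 217 → 653
15–29: 1610 × 0.963 = 1550
30–44: 1120 × 0.975 = 1092
45–59: 760 × 0.969 = 736
60–74: 860 × 0.963 = 828
Net migration: 45–59 + 190 → 926; 60–74 + 190 → 1018
→ [653, 1550, 1092, 926, 1018]
[period 2]
Births: 1550 × 0.389 = 603 ; 1092 × 0.285 = 311 → 914
15–29: 653 × 0.963 = 629
30–44: 1550 × 0.975 = 1511
45–59: 1092 × 0.969 = 1058
60–74: 926 × 0.963 = 892
Net migration: 45–59 + 190 → 1248; 60–74 + 190 → 1082
→ [914, 629, 1511, 1248, 1082]
[period 3]
Births: 629 × 0.389 = 245 ; 1511 × 0.285 = 431 → 676
15–29: 914 × 0.963 = 880
30–44: 629 × 0.975 = 613
45–59: 1511 × 0.969 = 1464
60–74: 1248 × 0.963 = 1202
Net migration: 45–59 + 190 → 1654; 60–74 + 190 → 1392
→ [676, 880, 613, 1654, 1392]
Scenario B total after 3 periods: 5215
Difference B − A = 5215 − 5322 = -107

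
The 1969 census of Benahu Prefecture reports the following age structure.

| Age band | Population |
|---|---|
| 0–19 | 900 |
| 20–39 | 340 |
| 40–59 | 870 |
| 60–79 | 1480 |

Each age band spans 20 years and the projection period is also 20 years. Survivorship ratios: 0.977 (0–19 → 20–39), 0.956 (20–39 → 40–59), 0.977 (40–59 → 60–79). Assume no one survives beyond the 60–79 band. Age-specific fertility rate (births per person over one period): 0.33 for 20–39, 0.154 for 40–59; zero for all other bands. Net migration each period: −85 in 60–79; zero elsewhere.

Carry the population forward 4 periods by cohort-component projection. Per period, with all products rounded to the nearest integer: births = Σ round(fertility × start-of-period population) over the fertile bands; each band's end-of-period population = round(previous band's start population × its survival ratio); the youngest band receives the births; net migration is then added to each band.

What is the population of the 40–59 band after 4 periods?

317

Let group 1 be 0–19 through group 4 = 60–79.
Period 1:
Births: 340 * 0.33 = 112, 870 * 0.154 = 134 → 246
Group 2: 900 * 0.977 = 879
Group 3: 340 * 0.956 = 325
Group 4: 870 * 0.977 = 850
Net migration: Group 4 − 85 → 765
Giving 246 / 879 / 325 / 765.
Period 2:
Births: 879 * 0.33 = 290, 325 * 0.154 = 50 → 340
Group 2: 246 * 0.977 = 240
Group 3: 879 * 0.956 = 840
Group 4: 325 * 0.977 = 318
Net migration: Group 4 − 85 → 233
Giving 340 / 240 / 840 / 233.
Period 3:
Births: 240 * 0.33 = 79, 840 * 0.154 = 129 → 208
Group 2: 340 * 0.977 = 332
Group 3: 240 * 0.956 = 229
Group 4: 840 * 0.977 = 821
Net migration: Group 4 − 85 → 736
Giving 208 / 332 / 229 / 736.
Period 4:
Births: 332 * 0.33 = 110, 229 * 0.154 = 35 → 145
Group 2: 208 * 0.977 = 203
Group 3: 332 * 0.956 = 317
Group 4: 229 * 0.977 = 224
Net migration: Group 4 − 85 → 139
Giving 145 / 203 / 317 / 139.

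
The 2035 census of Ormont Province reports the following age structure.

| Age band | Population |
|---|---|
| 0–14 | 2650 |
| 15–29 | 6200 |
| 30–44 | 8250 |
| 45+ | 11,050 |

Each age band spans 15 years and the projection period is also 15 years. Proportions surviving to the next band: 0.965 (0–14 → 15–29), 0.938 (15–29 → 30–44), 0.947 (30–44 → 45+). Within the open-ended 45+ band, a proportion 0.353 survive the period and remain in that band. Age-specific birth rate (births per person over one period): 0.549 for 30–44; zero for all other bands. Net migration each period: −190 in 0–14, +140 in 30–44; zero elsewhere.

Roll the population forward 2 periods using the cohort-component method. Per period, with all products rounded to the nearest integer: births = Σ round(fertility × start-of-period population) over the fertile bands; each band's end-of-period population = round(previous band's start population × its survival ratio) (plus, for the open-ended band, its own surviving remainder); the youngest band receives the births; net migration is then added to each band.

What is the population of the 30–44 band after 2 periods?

Call the groups 1 to 4, youngest first.
Period 1:
Births: 8250 * 0.549 = 4529
Group 2: 2650 * 0.965 = 2557
Group 3: 6200 * 0.938 = 5816
Group 4: 8250 * 0.947 + 11050 * 0.353 = 7813 + 3901 = 11714
Net migration: Group 1 − 190 → 4339; Group 3 + 140 → 5956
→ [4339, 2557, 5956, 11714]
Period 2:
Births: 5956 * 0.549 = 3270
Group 2: 4339 * 0.965 = 4187
Group 3: 2557 * 0.938 = 2398
Group 4: 5956 * 0.947 + 11714 * 0.353 = 5640 + 4135 = 9775
Net migration: Group 1 − 190 → 3080; Group 3 + 140 → 2538
→ [3080, 4187, 2538, 9775]

2538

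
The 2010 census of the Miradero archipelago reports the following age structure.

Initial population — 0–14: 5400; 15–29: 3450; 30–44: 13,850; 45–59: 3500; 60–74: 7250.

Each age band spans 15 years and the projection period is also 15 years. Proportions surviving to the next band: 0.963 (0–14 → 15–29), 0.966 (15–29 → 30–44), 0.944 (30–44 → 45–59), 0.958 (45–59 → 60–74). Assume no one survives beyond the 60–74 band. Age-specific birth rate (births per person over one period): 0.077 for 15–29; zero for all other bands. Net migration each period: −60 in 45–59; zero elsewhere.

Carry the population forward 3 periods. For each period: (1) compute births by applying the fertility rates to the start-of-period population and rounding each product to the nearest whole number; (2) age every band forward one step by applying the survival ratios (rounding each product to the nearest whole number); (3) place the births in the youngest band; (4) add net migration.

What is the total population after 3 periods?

Numbering the groups 1..5 from youngest to oldest:
— Period 1 —
Births: 3450 * 0.077 = 266
Group 2: 5400 * 0.963 = 5200
Group 3: 3450 * 0.966 = 3333
Group 4: 13850 * 0.944 = 13074
Group 5: 3500 * 0.958 = 3353
Net migration: Group 4 − 60 → 13014
→ [266, 5200, 3333, 13014, 3353]
— Period 2 —
Births: 5200 * 0.077 = 400
Group 2: 266 * 0.963 = 256
Group 3: 5200 * 0.966 = 5023
Group 4: 3333 * 0.944 = 3146
Group 5: 13014 * 0.958 = 12467
Net migration: Group 4 − 60 → 3086
→ [400, 256, 5023, 3086, 12467]
— Period 3 —
Births: 256 * 0.077 = 20
Group 2: 400 * 0.963 = 385
Group 3: 256 * 0.966 = 247
Group 4: 5023 * 0.944 = 4742
Group 5: 3086 * 0.958 = 2956
Net migration: Group 4 − 60 → 4682
→ [20, 385, 247, 4682, 2956]
Total after period 3: 20 + 385 + 247 + 4682 + 2956 = 8290

8290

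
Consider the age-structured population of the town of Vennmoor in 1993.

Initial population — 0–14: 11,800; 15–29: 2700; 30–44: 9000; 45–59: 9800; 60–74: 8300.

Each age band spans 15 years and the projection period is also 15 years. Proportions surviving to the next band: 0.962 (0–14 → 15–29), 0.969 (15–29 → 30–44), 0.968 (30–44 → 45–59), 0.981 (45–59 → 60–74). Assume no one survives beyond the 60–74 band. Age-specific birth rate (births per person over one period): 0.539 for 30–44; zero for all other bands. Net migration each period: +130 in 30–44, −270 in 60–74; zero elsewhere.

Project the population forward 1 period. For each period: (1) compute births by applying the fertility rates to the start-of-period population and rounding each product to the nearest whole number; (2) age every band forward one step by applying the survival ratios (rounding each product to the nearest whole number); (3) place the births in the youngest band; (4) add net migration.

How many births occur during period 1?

— Period 1 —
Births: 9000 × 0.539 = 4851
15–29: 11800 × 0.962 = 11352
30–44: 2700 × 0.969 = 2616
45–59: 9000 × 0.968 = 8712
60–74: 9800 × 0.981 = 9614
Net migration: 30–44 + 130 → 2746; 60–74 − 270 → 9344
Population now: 0–14=4851, 15–29=11352, 30–44=2746, 45–59=8712, 60–74=9344

4851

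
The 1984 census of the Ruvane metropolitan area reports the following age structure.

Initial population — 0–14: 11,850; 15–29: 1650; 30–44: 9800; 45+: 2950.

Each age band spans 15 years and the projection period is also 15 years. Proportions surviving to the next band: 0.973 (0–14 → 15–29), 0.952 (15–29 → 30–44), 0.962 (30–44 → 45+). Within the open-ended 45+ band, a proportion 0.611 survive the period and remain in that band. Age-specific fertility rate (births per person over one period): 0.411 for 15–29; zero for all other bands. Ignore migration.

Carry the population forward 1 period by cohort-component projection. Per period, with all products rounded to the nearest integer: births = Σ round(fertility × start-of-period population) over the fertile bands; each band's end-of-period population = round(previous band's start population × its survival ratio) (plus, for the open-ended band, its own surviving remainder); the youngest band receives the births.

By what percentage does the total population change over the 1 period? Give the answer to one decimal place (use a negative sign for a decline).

(Bands numbered youngest = 1 to oldest = 4.)
[period 1]
Births: 1650 * 0.411 = 678
Band 2: 11850 * 0.973 = 11530
Band 3: 1650 * 0.952 = 1571
Band 4: 9800 * 0.962 + 2950 * 0.611 = 9428 + 1802 = 11230
Giving 678 / 11530 / 1571 / 11230.
Total: 26250 → 25009; change = -1241; percentage change = -4.7%

-4.7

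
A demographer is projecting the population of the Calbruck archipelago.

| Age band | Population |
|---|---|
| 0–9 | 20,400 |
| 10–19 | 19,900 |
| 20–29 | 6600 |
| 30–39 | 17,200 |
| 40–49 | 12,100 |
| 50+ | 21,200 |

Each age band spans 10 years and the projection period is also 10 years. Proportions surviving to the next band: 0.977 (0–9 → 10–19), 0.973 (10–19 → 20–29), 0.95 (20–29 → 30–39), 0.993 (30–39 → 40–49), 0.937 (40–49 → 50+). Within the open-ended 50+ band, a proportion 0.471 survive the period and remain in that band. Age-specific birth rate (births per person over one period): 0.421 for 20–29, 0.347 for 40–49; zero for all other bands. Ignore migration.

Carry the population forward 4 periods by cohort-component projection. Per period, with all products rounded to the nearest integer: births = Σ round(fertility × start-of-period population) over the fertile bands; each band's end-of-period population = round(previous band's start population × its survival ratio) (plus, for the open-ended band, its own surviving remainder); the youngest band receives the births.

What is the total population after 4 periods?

82839

Period 1:
Births: 6600 × 0.421 = 2779 ; 12100 × 0.347 = 4199 → 6978
10–19: 20400 × 0.977 = 19931
20–29: 19900 × 0.973 = 19363
30–39: 6600 × 0.95 = 6270
40–49: 17200 × 0.993 = 17080
50+: 12100 × 0.937 + 21200 × 0.471 = 11338 + 9985 = 21323
End of period: [6978, 19931, 19363, 6270, 17080, 21323]
Period 2:
Births: 19363 × 0.421 = 8152 ; 17080 × 0.347 = 5927 → 14079
10–19: 6978 × 0.977 = 6818
20–29: 19931 × 0.973 = 19393
30–39: 19363 × 0.95 = 18395
40–49: 6270 × 0.993 = 6226
50+: 17080 × 0.937 + 21323 × 0.471 = 16004 + 10043 = 26047
End of period: [14079, 6818, 19393, 18395, 6226, 26047]
Period 3:
Births: 19393 × 0.421 = 8164 ; 6226 × 0.347 = 2160 → 10324
10–19: 14079 × 0.977 = 13755
20–29: 6818 × 0.973 = 6634
30–39: 19393 × 0.95 = 18423
40–49: 18395 × 0.993 = 18266
50+: 6226 × 0.937 + 26047 × 0.471 = 5834 + 12268 = 18102
End of period: [10324, 13755, 6634, 18423, 18266, 18102]
Period 4:
Births: 6634 × 0.421 = 2793 ; 18266 × 0.347 = 6338 → 9131
10–19: 10324 × 0.977 = 10087
20–29: 13755 × 0.973 = 13384
30–39: 6634 × 0.95 = 6302
40–49: 18423 × 0.993 = 18294
50+: 18266 × 0.937 + 18102 × 0.471 = 17115 + 8526 = 25641
End of period: [9131, 10087, 13384, 6302, 18294, 25641]
Total after period 4: 9131 + 10087 + 13384 + 6302 + 18294 + 25641 = 82839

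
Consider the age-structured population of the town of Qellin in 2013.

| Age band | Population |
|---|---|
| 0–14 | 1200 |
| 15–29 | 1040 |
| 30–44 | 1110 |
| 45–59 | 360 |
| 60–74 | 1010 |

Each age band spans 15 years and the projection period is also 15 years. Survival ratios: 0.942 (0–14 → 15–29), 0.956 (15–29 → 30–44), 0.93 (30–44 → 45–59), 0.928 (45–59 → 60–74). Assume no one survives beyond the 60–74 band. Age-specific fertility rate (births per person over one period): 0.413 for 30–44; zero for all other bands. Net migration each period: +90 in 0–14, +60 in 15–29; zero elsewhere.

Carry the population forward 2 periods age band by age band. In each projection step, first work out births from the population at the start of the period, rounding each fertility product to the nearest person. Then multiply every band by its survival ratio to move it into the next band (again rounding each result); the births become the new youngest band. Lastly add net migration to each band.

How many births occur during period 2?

Period 1.
Births: 1110 × 0.413 = 458
15–29: 1200 × 0.942 = 1130
30–44: 1040 × 0.956 = 994
45–59: 1110 × 0.93 = 1032
60–74: 360 × 0.928 = 334
Net migration: 0–14 + 90 → 548; 15–29 + 60 → 1190
Population now: 0–14=548, 15–29=1190, 30–44=994, 45–59=1032, 60–74=334
Period 2.
Births: 994 × 0.413 = 411
15–29: 548 × 0.942 = 516
30–44: 1190 × 0.956 = 1138
45–59: 994 × 0.93 = 924
60–74: 1032 × 0.928 = 958
Net migration: 0–14 + 90 → 501; 15–29 + 60 → 576
Population now: 0–14=501, 15–29=576, 30–44=1138, 45–59=924, 60–74=958

411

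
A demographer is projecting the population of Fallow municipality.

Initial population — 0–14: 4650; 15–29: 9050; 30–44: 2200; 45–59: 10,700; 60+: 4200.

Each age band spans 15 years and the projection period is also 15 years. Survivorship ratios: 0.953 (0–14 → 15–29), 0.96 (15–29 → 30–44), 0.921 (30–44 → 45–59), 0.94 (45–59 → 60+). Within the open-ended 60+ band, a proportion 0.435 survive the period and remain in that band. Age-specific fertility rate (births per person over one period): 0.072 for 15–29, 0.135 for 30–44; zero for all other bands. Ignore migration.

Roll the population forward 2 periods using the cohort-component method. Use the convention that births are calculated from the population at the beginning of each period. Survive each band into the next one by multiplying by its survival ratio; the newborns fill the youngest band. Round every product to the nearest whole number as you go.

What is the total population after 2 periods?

21726

Let band 1 be 0–14 through band 5 = 60+.
— Period 1 —
Births: 9050 × 0.072 = 652 ; 2200 × 0.135 = 297 ⇒ total 949
Band 2: 4650 × 0.953 = 4431
Band 3: 9050 × 0.96 = 8688
Band 4: 2200 × 0.921 = 2026
Band 5: 10700 × 0.94 + 4200 × 0.435 = 10058 + 1827 = 11885
End of period: [949, 4431, 8688, 2026, 11885]
— Period 2 —
Births: 4431 × 0.072 = 319 ; 8688 × 0.135 = 1173 ⇒ total 1492
Band 2: 949 × 0.953 = 904
Band 3: 4431 × 0.96 = 4254
Band 4: 8688 × 0.921 = 8002
Band 5: 2026 × 0.94 + 11885 × 0.435 = 1904 + 5170 = 7074
End of period: [1492, 904, 4254, 8002, 7074]
Total after period 2: 1492 + 904 + 4254 + 8002 + 7074 = 21726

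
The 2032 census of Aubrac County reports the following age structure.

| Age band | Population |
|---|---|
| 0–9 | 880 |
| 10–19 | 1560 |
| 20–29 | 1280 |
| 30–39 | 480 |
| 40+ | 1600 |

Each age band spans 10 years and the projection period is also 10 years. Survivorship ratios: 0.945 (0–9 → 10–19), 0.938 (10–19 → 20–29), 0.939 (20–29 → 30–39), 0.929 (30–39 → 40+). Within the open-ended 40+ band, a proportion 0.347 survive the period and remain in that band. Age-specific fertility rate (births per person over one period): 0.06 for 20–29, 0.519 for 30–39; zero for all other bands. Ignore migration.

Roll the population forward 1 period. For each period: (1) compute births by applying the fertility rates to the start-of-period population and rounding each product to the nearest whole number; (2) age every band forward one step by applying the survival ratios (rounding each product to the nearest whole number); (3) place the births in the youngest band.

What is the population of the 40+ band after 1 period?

After projecting period 1:
Births: 1280 × 0.06 = 77 ; 480 × 0.519 = 249 — total 326
10–19: 880 × 0.945 = 832
20–29: 1560 × 0.938 = 1463
30–39: 1280 × 0.939 = 1202
40+: 480 × 0.929 + 1600 × 0.347 = 446 + 555 = 1001
Giving 326 / 832 / 1463 / 1202 / 1001.

1001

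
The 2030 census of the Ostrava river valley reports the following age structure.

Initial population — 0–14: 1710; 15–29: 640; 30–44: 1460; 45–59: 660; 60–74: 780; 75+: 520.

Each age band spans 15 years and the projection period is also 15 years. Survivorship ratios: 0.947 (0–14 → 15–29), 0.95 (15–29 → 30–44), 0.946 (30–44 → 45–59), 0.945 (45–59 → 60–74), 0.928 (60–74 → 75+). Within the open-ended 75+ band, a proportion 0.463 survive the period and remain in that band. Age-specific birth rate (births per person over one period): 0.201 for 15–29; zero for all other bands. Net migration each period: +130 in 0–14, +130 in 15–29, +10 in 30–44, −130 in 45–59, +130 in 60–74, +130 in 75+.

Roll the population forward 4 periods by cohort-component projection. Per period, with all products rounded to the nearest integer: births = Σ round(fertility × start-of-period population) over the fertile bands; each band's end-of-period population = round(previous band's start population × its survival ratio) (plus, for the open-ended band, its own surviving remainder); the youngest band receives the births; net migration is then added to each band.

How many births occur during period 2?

Let band 1 be 0–14 through band 6 = 75+.
After projecting period 1:
Births: 640 × 0.201 = 129
Band 2: 1710 × 0.947 = 1619
Band 3: 640 × 0.95 = 608
Band 4: 1460 × 0.946 = 1381
Band 5: 660 × 0.945 = 624
Band 6: 780 × 0.928 + 520 × 0.463 = 724 + 241 = 965
Net migration: Band 1 + 130 → 259; Band 2 + 130 → 1749; Band 3 + 10 → 618; Band 4 − 130 → 1251; Band 5 + 130 → 754; Band 6 + 130 → 1095
Population now: 0–14=259, 15–29=1749, 30–44=618, 45–59=1251, 60–74=754, 75+=1095
After projecting period 2:
Births: 1749 × 0.201 = 352
Band 2: 259 × 0.947 = 245
Band 3: 1749 × 0.95 = 1662
Band 4: 618 × 0.946 = 585
Band 5: 1251 × 0.945 = 1182
Band 6: 754 × 0.928 + 1095 × 0.463 = 700 + 507 = 1207
Net migration: Band 1 + 130 → 482; Band 2 + 130 → 375; Band 3 + 10 → 1672; Band 4 − 130 → 455; Band 5 + 130 → 1312; Band 6 + 130 → 1337
Population now: 0–14=482, 15–29=375, 30–44=1672, 45–59=455, 60–74=1312, 75+=1337

352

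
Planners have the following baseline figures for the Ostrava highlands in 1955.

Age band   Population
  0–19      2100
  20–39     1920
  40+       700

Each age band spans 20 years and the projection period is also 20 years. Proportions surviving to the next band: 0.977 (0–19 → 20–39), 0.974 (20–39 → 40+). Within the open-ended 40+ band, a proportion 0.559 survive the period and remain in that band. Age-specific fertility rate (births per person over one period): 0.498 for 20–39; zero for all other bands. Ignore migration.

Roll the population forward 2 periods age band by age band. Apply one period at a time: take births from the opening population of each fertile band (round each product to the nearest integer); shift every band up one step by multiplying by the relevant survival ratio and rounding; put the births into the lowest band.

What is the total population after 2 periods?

Period 1:
Births: 1920 × 0.498 = 956
20–39: 2100 × 0.977 = 2052
40+: 1920 × 0.974 + 700 × 0.559 = 1870 + 391 = 2261
Population now: 0–19=956, 20–39=2052, 40+=2261
Period 2:
Births: 2052 × 0.498 = 1022
20–39: 956 × 0.977 = 934
40+: 2052 × 0.974 + 2261 × 0.559 = 1999 + 1264 = 3263
Population now: 0–19=1022, 20–39=934, 40+=3263
Total after period 2: 1022 + 934 + 3263 = 5219

5219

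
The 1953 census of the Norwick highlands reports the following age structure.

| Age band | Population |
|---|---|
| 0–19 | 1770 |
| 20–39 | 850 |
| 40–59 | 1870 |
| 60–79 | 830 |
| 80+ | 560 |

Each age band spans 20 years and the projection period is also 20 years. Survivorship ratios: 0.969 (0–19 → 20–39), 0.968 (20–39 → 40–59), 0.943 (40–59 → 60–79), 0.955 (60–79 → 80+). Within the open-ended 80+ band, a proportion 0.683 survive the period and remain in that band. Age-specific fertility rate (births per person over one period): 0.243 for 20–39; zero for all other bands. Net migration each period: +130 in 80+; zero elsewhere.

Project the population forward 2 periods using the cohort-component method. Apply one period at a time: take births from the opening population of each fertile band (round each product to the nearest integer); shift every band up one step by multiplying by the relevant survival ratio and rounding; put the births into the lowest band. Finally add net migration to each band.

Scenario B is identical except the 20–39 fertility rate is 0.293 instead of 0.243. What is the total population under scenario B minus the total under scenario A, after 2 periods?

Call the groups 1 to 5, youngest first.
After projecting period 1:
Births: 850 × 0.243 = 207
Group 2: 1770 × 0.969 = 1715
Group 3: 850 × 0.968 = 823
Group 4: 1870 × 0.943 = 1763
Group 5: 830 × 0.955 + 560 × 0.683 = 793 + 382 = 1175
Net migration: Group 5 + 130 → 1305
Giving 207 / 1715 / 823 / 1763 / 1305.
After projecting period 2:
Births: 1715 × 0.243 = 417
Group 2: 207 × 0.969 = 201
Group 3: 1715 × 0.968 = 1660
Group 4: 823 × 0.943 = 776
Group 5: 1763 × 0.955 + 1305 × 0.683 = 1684 + 891 = 2575
Net migration: Group 5 + 130 → 2705
Giving 417 / 201 / 1660 / 776 / 2705.
Scenario A total after 2 periods: 5759
Scenario B projection —
After projecting period 1:
Births: 850 × 0.293 = 249
Group 2: 1770 × 0.969 = 1715
Group 3: 850 × 0.968 = 823
Group 4: 1870 × 0.943 = 1763
Group 5: 830 × 0.955 + 560 × 0.683 = 793 + 382 = 1175
Net migration: Group 5 + 130 → 1305
Giving 249 / 1715 / 823 / 1763 / 1305.
After projecting period 2:
Births: 1715 × 0.293 = 502
Group 2: 249 × 0.969 = 241
Group 3: 1715 × 0.968 = 1660
Group 4: 823 × 0.943 = 776
Group 5: 1763 × 0.955 + 1305 × 0.683 = 1684 + 891 = 2575
Net migration: Group 5 + 130 → 2705
Giving 502 / 241 / 1660 / 776 / 2705.
Scenario B total after 2 periods: 5884
Difference B − A = 5884 − 5759 = 125

125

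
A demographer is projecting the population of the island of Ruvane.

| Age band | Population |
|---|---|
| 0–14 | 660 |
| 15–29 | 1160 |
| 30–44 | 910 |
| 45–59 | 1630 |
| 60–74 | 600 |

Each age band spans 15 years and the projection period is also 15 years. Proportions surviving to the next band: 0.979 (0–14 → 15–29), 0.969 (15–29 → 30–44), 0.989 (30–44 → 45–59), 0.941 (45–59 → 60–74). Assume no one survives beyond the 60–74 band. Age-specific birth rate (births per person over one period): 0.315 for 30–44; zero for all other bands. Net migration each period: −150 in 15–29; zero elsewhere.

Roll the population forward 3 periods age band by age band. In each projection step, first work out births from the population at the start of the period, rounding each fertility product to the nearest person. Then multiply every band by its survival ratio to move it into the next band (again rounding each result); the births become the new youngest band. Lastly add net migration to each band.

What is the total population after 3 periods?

Let band 1 be 0–14 through band 5 = 60–74.
— Period 1 —
Births: 910 × 0.315 = 287
Band 2: 660 × 0.979 = 646
Band 3: 1160 × 0.969 = 1124
Band 4: 910 × 0.989 = 900
Band 5: 1630 × 0.941 = 1534
Net migration: Band 2 − 150 → 496
Population now: 0–14=287, 15–29=496, 30–44=1124, 45–59=900, 60–74=1534
— Period 2 —
Births: 1124 × 0.315 = 354
Band 2: 287 × 0.979 = 281
Band 3: 496 × 0.969 = 481
Band 4: 1124 × 0.989 = 1112
Band 5: 900 × 0.941 = 847
Net migration: Band 2 − 150 → 131
Population now: 0–14=354, 15–29=131, 30–44=481, 45–59=1112, 60–74=847
— Period 3 —
Births: 481 × 0.315 = 152
Band 2: 354 × 0.979 = 347
Band 3: 131 × 0.969 = 127
Band 4: 481 × 0.989 = 476
Band 5: 1112 × 0.941 = 1046
Net migration: Band 2 − 150 → 197
Population now: 0–14=152, 15–29=197, 30–44=127, 45–59=476, 60–74=1046
Total after period 3: 152 + 197 + 127 + 476 + 1046 = 1998

1998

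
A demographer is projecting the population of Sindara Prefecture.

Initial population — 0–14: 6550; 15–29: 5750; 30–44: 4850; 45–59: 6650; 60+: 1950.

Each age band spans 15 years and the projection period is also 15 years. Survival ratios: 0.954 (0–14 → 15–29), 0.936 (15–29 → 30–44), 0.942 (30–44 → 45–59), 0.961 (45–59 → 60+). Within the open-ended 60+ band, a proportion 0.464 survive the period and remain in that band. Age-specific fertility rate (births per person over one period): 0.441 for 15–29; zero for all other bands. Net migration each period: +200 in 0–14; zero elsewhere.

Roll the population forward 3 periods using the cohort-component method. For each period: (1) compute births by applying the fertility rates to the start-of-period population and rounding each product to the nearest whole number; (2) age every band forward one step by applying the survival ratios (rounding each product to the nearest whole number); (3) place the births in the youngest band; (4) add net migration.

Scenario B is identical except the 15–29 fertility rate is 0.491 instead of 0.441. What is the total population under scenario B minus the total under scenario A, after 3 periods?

819

Let group 1 be 0–14 through group 5 = 60+.
Period 1:
Births: 5750 × 0.441 = 2536
Group 2: 6550 × 0.954 = 6249
Group 3: 5750 × 0.936 = 5382
Group 4: 4850 × 0.942 = 4569
Group 5: 6650 × 0.961 + 1950 × 0.464 = 6391 + 905 = 7296
Net migration: Group 1 + 200 → 2736
Giving 2736 / 6249 / 5382 / 4569 / 7296.
Period 2:
Births: 6249 × 0.441 = 2756
Group 2: 2736 × 0.954 = 2610
Group 3: 6249 × 0.936 = 5849
Group 4: 5382 × 0.942 = 5070
Group 5: 4569 × 0.961 + 7296 × 0.464 = 4391 + 3385 = 7776
Net migration: Group 1 + 200 → 2956
Giving 2956 / 2610 / 5849 / 5070 / 7776.
Period 3:
Births: 2610 × 0.441 = 1151
Group 2: 2956 × 0.954 = 2820
Group 3: 2610 × 0.936 = 2443
Group 4: 5849 × 0.942 = 5510
Group 5: 5070 × 0.961 + 7776 × 0.464 = 4872 + 3608 = 8480
Net migration: Group 1 + 200 → 1351
Giving 1351 / 2820 / 2443 / 5510 / 8480.
Scenario A total after 3 periods: 20604
Scenario B projection —
Period 1:
Births: 5750 × 0.491 = 2823
Group 2: 6550 × 0.954 = 6249
Group 3: 5750 × 0.936 = 5382
Group 4: 4850 × 0.942 = 4569
Group 5: 6650 × 0.961 + 1950 × 0.464 = 6391 + 905 = 7296
Net migration: Group 1 + 200 → 3023
Giving 3023 / 6249 / 5382 / 4569 / 7296.
Period 2:
Births: 6249 × 0.491 = 3068
Group 2: 3023 × 0.954 = 2884
Group 3: 6249 × 0.936 = 5849
Group 4: 5382 × 0.942 = 5070
Group 5: 4569 × 0.961 + 7296 × 0.464 = 4391 + 3385 = 7776
Net migration: Group 1 + 200 → 3268
Giving 3268 / 2884 / 5849 / 5070 / 7776.
Period 3:
Births: 2884 × 0.491 = 1416
Group 2: 3268 × 0.954 = 3118
Group 3: 2884 × 0.936 = 2699
Group 4: 5849 × 0.942 = 5510
Group 5: 5070 × 0.961 + 7776 × 0.464 = 4872 + 3608 = 8480
Net migration: Group 1 + 200 → 1616
Giving 1616 / 3118 / 2699 / 5510 / 8480.
Scenario B total after 3 periods: 21423
Difference B − A = 21423 − 20604 = 819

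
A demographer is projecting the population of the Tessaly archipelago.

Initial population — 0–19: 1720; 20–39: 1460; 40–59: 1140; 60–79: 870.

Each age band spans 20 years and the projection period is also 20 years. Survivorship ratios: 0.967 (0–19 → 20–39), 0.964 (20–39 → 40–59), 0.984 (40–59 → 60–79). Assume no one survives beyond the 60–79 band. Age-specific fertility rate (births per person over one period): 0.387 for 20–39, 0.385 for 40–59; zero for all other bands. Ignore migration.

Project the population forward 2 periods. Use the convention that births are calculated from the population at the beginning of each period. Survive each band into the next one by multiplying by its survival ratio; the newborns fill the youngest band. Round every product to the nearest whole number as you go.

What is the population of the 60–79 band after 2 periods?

1384

— Period 1 —
Births: 1460 × 0.387 = 565 ; 1140 × 0.385 = 439 — total 1004
20–39: 1720 × 0.967 = 1663
40–59: 1460 × 0.964 = 1407
60–79: 1140 × 0.984 = 1122
→ [1004, 1663, 1407, 1122]
— Period 2 —
Births: 1663 × 0.387 = 644 ; 1407 × 0.385 = 542 — total 1186
20–39: 1004 × 0.967 = 971
40–59: 1663 × 0.964 = 1603
60–79: 1407 × 0.984 = 1384
→ [1186, 971, 1603, 1384]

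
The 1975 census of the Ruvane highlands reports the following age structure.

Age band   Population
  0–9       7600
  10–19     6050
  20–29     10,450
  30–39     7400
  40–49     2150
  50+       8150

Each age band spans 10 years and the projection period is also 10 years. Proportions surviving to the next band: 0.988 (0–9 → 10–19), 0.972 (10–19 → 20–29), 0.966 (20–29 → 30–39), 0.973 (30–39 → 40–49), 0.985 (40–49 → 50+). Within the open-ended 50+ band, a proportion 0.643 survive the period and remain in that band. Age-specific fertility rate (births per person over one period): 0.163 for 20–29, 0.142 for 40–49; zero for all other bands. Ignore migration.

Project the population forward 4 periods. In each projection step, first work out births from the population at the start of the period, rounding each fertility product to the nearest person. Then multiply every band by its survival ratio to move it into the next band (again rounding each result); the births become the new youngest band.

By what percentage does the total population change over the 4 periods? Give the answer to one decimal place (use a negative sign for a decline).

Call the bands 1 to 6, youngest first.
[period 1]
Births: 10450 × 0.163 = 1703  |  2150 × 0.142 = 305 → 2008
Band 2: 7600 × 0.988 = 7509
Band 3: 6050 × 0.972 = 5881
Band 4: 10450 × 0.966 = 10095
Band 5: 7400 × 0.973 = 7200
Band 6: 2150 × 0.985 + 8150 × 0.643 = 2118 + 5240 = 7358
Giving 2008 / 7509 / 5881 / 10095 / 7200 / 7358.
[period 2]
Births: 5881 × 0.163 = 959  |  7200 × 0.142 = 1022 → 1981
Band 2: 2008 × 0.988 = 1984
Band 3: 7509 × 0.972 = 7299
Band 4: 5881 × 0.966 = 5681
Band 5: 10095 × 0.973 = 9822
Band 6: 7200 × 0.985 + 7358 × 0.643 = 7092 + 4731 = 11823
Giving 1981 / 1984 / 7299 / 5681 / 9822 / 11823.
[period 3]
Births: 7299 × 0.163 = 1190  |  9822 × 0.142 = 1395 → 2585
Band 2: 1981 × 0.988 = 1957
Band 3: 1984 × 0.972 = 1928
Band 4: 7299 × 0.966 = 7051
Band 5: 5681 × 0.973 = 5528
Band 6: 9822 × 0.985 + 11823 × 0.643 = 9675 + 7602 = 17277
Giving 2585 / 1957 / 1928 / 7051 / 5528 / 17277.
[period 4]
Births: 1928 × 0.163 = 314  |  5528 × 0.142 = 785 → 1099
Band 2: 2585 × 0.988 = 2554
Band 3: 1957 × 0.972 = 1902
Band 4: 1928 × 0.966 = 1862
Band 5: 7051 × 0.973 = 6861
Band 6: 5528 × 0.985 + 17277 × 0.643 = 5445 + 11109 = 16554
Giving 1099 / 2554 / 1902 / 1862 / 6861 / 16554.
Total: 41800 → 30832; change = -10968; percentage change = -26.2%

-26.2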